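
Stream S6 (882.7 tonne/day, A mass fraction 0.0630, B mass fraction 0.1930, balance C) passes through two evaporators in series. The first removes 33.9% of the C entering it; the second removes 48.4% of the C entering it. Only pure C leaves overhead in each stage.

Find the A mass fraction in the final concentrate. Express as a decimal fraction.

0.1236

C in feed = 882.7×0.744 = 656.73 tonne/day.
After stage 1: C left = (1−0.339)×656.73 = 434.1; stream total = 660.07 tonne/day.
After stage 2: C left = (1−0.484)×434.1 = 223.99; final concentrate = 449.97 tonne/day.
A fraction = 55.61/449.97 = 0.1236.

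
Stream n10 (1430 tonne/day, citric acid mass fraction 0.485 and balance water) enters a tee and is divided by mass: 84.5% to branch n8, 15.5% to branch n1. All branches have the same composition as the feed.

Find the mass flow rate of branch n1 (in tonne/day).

221.7 tonne/day

Branch n1 flow = 0.155×1430 = 221.65 tonne/day.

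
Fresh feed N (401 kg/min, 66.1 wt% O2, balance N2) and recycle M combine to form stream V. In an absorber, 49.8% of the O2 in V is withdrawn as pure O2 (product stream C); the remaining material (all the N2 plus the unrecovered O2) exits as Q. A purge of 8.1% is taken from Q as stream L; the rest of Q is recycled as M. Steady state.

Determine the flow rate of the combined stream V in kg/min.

N2 enters only via N and leaves only via the purge: 401×0.339 = 0.081×(N2 in Q), and the absorber passes all N2, so N2 in V = N2 in Q = 1678.3 kg/min.
O2 in V: m_A = 401×0.661 + (1−0.081)·(1−0.498)·m_A, so m_A = 265.06/0.5387 = 492.07 kg/min.
V = 492.07 + 1678.3 = 2170.3 kg/min.

2170 kg/min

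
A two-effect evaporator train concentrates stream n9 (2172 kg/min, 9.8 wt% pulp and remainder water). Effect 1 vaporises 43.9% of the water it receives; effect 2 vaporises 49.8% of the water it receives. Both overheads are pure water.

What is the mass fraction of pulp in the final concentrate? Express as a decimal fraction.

water in feed = 2172×0.902 = 1959.1 kg/min.
After stage 1: water left = (1−0.439)×1959.1 = 1099.1; stream total = 1311.9 kg/min.
After stage 2: water left = (1−0.498)×1099.1 = 551.74; final concentrate = 764.59 kg/min.
pulp fraction = 212.86/764.59 = 0.2784.

0.2784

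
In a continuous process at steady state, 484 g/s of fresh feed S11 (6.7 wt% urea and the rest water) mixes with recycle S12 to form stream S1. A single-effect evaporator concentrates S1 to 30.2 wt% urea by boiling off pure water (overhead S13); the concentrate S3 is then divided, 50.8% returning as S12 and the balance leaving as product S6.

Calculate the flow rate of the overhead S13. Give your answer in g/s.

Overall urea balance (none leaves overhead): urea in fresh feed = urea in product, i.e. 484×0.067 = (1−0.508)·S3·0.302.
S3 = 32.428/(0.302×0.492) = 218.25 g/s.
Recycle S12 = 0.508×218.25 = 110.87 g/s.
Combined feed S1 = 484 + 110.87 = 594.87 g/s.
Overhead S13 = S1 − S3 = 594.87 − 218.25 = 376.62 g/s.

376.6 g/s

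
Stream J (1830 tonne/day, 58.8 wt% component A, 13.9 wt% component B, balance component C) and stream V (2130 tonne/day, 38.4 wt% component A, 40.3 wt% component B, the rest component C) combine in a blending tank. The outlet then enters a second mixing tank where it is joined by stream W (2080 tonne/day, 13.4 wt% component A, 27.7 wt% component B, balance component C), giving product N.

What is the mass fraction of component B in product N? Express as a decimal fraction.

0.280

Overall, product flow = 6040 tonne/day.
component B in = 1830×0.139 + 2130×0.403 + 2080×0.277 = 1688.9 tonne/day.
component B fraction in N = 0.280.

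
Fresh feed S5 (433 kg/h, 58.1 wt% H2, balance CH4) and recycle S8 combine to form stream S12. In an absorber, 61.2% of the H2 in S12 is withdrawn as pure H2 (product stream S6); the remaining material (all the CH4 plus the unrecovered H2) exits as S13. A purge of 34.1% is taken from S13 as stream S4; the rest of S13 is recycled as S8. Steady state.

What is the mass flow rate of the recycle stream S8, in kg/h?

CH4 enters only via S5 and leaves only via the purge: 433×0.419 = 0.341×(CH4 in S13), and the absorber passes all CH4, so CH4 in S12 = CH4 in S13 = 532.04 kg/h.
H2 in S12: m_A = 433×0.581 + (1−0.341)·(1−0.612)·m_A, so m_A = 251.57/0.7443 = 338 kg/h.
S13 = (1−0.612)×338 + 532.04 = 663.19 kg/h.
Recycle S8 = (1−0.341)×663.19 = 437.04 kg/h.

437 kg/h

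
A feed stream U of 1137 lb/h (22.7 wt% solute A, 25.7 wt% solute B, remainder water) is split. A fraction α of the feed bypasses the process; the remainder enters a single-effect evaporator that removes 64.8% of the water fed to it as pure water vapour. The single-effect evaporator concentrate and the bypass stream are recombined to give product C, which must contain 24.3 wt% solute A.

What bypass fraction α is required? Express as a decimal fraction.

0.803

All 1137×0.227 = 258.1 lb/h of solute A reaches C, so C = 258.1/0.243 = 1062.1 lb/h and vapour = 74.864 lb/h.
The evaporator receives (1−α)·1137 of feed at 0.516 water and removes 0.648 of that water:
0.648×0.516×(1−α)×1137 = 74.864
(1−α) = 74.864/380.18 = 0.1969;  α = 0.8031.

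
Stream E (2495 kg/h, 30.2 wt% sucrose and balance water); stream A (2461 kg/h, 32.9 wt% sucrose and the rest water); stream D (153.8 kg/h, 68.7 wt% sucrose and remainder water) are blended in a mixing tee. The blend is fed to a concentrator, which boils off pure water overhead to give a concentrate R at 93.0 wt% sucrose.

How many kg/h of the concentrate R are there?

1794 kg/h

sucrose entering = 2495×0.302 + 2461×0.329 + 153.8×0.687 = 1668.8 kg/h.
All sucrose reports to R, so R = 1668.8/0.930 = 1794.4 kg/h.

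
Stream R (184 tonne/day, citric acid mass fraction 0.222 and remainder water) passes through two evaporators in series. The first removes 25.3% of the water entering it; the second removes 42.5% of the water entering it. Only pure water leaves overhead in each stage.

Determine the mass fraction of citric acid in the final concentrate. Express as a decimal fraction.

water in feed = 184×0.778 = 143.15 tonne/day.
After stage 1: water left = (1−0.253)×143.15 = 106.93; stream total = 147.78 tonne/day.
After stage 2: water left = (1−0.425)×106.93 = 61.487; final concentrate = 102.34 tonne/day.
citric acid fraction = 40.848/102.34 = 0.399.

0.399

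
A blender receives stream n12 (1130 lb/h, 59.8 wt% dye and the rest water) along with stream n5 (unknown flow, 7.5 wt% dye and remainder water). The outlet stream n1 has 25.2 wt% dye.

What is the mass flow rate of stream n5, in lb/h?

Let n5 be the unknown flow. Total out = 1130 + n5.
dye balance: 675.74 + 0.075·n5 = 0.252·(1130 + n5)
(0.075 − 0.252)·n5 = 0.252×1130 − 675.74 = -390.98
n5 = -390.98 / -0.177 = 2208.9 lb/h

2209 lb/h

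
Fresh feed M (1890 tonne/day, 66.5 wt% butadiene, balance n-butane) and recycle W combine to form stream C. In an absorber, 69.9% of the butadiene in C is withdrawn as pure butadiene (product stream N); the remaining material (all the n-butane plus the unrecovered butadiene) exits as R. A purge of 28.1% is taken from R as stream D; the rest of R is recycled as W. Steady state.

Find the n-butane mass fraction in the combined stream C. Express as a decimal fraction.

n-butane enters only via M and leaves only via the purge: 1890×0.335 = 0.281×(n-butane in R), and the absorber passes all n-butane, so n-butane in C = n-butane in R = 2253.2 tonne/day.
butadiene in C: m_A = 1890×0.665 + (1−0.281)·(1−0.699)·m_A, so m_A = 1256.9/0.7836 = 1604 tonne/day.
C = 1604 + 2253.2 = 3857.2 tonne/day.
n-butane fraction in C = 2253.2/3857.2 = 0.584.

0.584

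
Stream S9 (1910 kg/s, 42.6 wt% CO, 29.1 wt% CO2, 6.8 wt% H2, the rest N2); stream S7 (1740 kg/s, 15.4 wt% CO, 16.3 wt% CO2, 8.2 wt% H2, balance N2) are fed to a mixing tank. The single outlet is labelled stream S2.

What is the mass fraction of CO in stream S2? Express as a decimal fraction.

0.296

Total flow out = 1910 + 1740 = 3650 kg/s.
CO in = 1910×0.426 + 1740×0.154 = 1081.6 kg/s.
CO mass fraction in S2 = 1081.6/3650 = 0.296.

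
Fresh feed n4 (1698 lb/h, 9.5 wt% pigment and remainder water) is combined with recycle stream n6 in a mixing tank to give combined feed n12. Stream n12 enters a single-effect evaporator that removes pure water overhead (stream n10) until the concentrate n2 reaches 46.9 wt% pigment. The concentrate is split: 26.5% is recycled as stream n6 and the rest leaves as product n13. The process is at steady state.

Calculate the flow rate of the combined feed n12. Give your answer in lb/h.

1822 lb/h

Overall pigment balance (none leaves overhead): pigment in fresh feed = pigment in product, i.e. 1698×0.095 = (1−0.265)·n2·0.469.
n2 = 161.31/(0.469×0.735) = 467.95 lb/h.
Recycle n6 = 0.265×467.95 = 124.01 lb/h.
Combined feed n12 = 1698 + 124.01 = 1822 lb/h.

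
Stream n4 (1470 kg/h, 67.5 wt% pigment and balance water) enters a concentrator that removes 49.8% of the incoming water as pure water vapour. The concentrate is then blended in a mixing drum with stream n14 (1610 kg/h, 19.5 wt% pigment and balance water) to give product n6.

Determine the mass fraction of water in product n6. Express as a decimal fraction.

0.5404

Vapour removed = 0.498×0.325×1470 = 237.92 kg/h; concentrate = 1232.1 kg/h.
water reaching the mixer = 239.83 (from concentrate) + 1610×0.805 = 1535.9 kg/h.
Product flow = 1232.1 + 1610 = 2842.1 kg/h; water fraction = 0.5404.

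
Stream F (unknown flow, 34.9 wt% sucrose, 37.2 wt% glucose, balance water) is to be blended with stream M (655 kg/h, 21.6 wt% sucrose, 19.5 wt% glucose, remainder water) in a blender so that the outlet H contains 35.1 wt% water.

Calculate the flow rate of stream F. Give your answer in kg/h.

2165 kg/h

Let F be the unknown flow. Total out = 655 + F.
water balance: 385.79 + 0.279·F = 0.351·(655 + F)
(0.279 − 0.351)·F = 0.351×655 − 385.79 = -155.89
F = -155.89 / -0.072 = 2165.1 kg/h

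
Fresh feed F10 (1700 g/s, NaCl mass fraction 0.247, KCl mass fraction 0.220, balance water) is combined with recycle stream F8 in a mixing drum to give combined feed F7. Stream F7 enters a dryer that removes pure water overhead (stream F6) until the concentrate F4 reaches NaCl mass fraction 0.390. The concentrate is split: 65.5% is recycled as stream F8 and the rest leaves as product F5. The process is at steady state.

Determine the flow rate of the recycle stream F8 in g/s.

2044 g/s

Overall NaCl balance (none leaves overhead): NaCl in fresh feed = NaCl in product, i.e. 1700×0.247 = (1−0.655)·F4·0.390.
F4 = 419.9/(0.390×0.345) = 3120.8 g/s.
Recycle F8 = 0.655×3120.8 = 2044.1 g/s.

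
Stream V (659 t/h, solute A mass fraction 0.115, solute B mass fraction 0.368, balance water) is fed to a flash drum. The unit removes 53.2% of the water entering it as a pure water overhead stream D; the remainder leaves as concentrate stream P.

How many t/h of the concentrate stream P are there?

water entering = 659×0.517 = 340.7 t/h; overhead removed = 0.532×340.7 = 181.25 t/h.
Concentrate = 659 − 181.25 = 477.75 t/h.

477.7 t/h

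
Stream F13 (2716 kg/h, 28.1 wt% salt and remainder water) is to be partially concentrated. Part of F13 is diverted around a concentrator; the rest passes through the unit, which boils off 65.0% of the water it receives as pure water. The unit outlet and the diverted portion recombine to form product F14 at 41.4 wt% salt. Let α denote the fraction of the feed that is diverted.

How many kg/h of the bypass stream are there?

849 kg/h

All 2716×0.281 = 763.2 kg/h of salt reaches F14, so F14 = 763.2/0.414 = 1843.5 kg/h and vapour = 872.53 kg/h.
The evaporator receives (1−α)·2716 of feed at 0.719 water and removes 0.650 of that water:
0.650×0.719×(1−α)×2716 = 872.53
(1−α) = 872.53/1269.3 = 0.6874;  α = 0.3126.
Bypass flow = 0.3126×2716 = 849.02 kg/h.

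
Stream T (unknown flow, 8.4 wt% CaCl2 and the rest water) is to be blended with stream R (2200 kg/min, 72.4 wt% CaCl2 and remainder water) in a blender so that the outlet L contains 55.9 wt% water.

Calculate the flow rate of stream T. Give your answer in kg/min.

Let T be the unknown flow. Total out = 2200 + T.
water balance: 607.2 + 0.916·T = 0.559·(2200 + T)
(0.916 − 0.559)·T = 0.559×2200 − 607.2 = 622.6
T = 622.6 / 0.357 = 1744 kg/min

1744 kg/min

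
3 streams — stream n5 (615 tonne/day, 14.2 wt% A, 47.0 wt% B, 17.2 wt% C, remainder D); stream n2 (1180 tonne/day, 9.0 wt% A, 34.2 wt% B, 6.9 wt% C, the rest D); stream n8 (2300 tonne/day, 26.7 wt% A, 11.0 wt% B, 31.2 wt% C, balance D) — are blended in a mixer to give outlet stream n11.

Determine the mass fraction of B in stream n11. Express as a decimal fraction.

Total flow out = 615 + 1180 + 2300 = 4095 tonne/day.
B in = 615×0.470 + 1180×0.342 + 2300×0.110 = 945.61 tonne/day.
B mass fraction in n11 = 945.61/4095 = 0.231.

0.231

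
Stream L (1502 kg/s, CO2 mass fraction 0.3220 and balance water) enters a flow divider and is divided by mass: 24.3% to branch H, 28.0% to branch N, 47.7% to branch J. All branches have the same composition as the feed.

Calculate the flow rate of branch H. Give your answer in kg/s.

Branch H flow = 0.243×1502 = 364.99 kg/s.

365 kg/s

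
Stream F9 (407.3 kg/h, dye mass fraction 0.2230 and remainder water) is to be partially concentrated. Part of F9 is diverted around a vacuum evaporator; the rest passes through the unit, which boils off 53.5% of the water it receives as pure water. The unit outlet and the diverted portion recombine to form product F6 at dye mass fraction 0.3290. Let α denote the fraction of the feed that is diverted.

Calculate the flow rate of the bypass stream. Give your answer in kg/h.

91.62 kg/h

All 407.3×0.223 = 90.828 kg/h of dye reaches F6, so F6 = 90.828/0.329 = 276.07 kg/h and vapour = 131.23 kg/h.
The evaporator receives (1−α)·407.3 of feed at 0.777 water and removes 0.535 of that water:
0.535×0.777×(1−α)×407.3 = 131.23
(1−α) = 131.23/169.31 = 0.7751;  α = 0.2249.
Bypass flow = 0.2249×407.3 = 91.618 kg/h.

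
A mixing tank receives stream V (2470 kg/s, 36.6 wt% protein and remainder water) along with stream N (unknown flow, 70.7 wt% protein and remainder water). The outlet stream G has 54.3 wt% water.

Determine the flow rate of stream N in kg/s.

Let N be the unknown flow. Total out = 2470 + N.
water balance: 1566 + 0.293·N = 0.543·(2470 + N)
(0.293 − 0.543)·N = 0.543×2470 − 1566 = -224.77
N = -224.77 / -0.250 = 899.08 kg/s

899.1 kg/s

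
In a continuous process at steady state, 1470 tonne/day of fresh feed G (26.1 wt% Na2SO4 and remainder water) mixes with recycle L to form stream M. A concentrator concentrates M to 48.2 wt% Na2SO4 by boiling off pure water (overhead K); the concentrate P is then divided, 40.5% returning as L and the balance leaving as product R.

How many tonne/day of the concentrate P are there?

Overall Na2SO4 balance (none leaves overhead): Na2SO4 in fresh feed = Na2SO4 in product, i.e. 1470×0.261 = (1−0.405)·P·0.482.
P = 383.67/(0.482×0.595) = 1337.8 tonne/day.

1338 tonne/day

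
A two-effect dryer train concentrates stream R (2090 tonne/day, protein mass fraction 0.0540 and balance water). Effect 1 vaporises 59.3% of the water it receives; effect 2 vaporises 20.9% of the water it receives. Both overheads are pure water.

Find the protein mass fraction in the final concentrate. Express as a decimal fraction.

water in feed = 2090×0.946 = 1977.1 tonne/day.
After stage 1: water left = (1−0.593)×1977.1 = 804.7; stream total = 917.56 tonne/day.
After stage 2: water left = (1−0.209)×804.7 = 636.51; final concentrate = 749.37 tonne/day.
protein fraction = 112.86/749.37 = 0.1506.

0.1506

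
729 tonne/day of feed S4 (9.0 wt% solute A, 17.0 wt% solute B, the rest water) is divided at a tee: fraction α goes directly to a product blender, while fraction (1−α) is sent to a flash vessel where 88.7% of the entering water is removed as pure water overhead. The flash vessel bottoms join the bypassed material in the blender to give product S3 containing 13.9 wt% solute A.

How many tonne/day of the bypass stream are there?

337.5 tonne/day

All 729×0.090 = 65.61 tonne/day of solute A reaches S3, so S3 = 65.61/0.139 = 472.01 tonne/day and vapour = 256.99 tonne/day.
The evaporator receives (1−α)·729 of feed at 0.740 water and removes 0.887 of that water:
0.887×0.740×(1−α)×729 = 256.99
(1−α) = 256.99/478.5 = 0.5371;  α = 0.4629.
Bypass flow = 0.4629×729 = 337.48 tonne/day.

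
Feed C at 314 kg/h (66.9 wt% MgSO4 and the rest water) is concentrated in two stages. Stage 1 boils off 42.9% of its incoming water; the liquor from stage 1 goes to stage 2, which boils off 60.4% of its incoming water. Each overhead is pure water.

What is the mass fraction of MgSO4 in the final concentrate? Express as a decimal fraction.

water in feed = 314×0.331 = 103.93 kg/h.
After stage 1: water left = (1−0.429)×103.93 = 59.346; stream total = 269.41 kg/h.
After stage 2: water left = (1−0.604)×59.346 = 23.501; final concentrate = 233.57 kg/h.
MgSO4 fraction = 210.07/233.57 = 0.899.

0.899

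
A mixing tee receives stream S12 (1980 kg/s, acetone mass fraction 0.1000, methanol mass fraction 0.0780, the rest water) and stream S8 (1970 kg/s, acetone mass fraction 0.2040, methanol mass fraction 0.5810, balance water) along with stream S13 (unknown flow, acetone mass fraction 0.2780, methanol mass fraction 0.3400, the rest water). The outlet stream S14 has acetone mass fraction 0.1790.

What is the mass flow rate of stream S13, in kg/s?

1083 kg/s

Let S13 be the unknown flow. Total out = 3950 + S13.
acetone balance: 599.88 + 0.278·S13 = 0.179·(3950 + S13)
(0.278 − 0.179)·S13 = 0.179×3950 − 599.88 = 107.17
S13 = 107.17 / 0.099 = 1082.5 kg/s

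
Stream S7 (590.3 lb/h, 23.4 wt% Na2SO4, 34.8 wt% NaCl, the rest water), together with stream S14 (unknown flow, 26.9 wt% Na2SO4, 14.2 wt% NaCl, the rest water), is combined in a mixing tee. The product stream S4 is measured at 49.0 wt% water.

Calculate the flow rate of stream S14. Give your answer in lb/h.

Let S14 be the unknown flow. Total out = 590.3 + S14.
water balance: 246.75 + 0.589·S14 = 0.490·(590.3 + S14)
(0.589 − 0.490)·S14 = 0.490×590.3 − 246.75 = 42.502
S14 = 42.502 / 0.099 = 429.31 lb/h

429.3 lb/h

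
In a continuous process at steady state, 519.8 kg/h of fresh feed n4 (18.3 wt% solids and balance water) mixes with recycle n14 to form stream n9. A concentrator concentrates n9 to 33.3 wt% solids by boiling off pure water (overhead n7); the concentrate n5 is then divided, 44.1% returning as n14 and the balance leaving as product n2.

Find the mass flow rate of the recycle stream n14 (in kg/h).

225.4 kg/h

Overall solids balance (none leaves overhead): solids in fresh feed = solids in product, i.e. 519.8×0.183 = (1−0.441)·n5·0.333.
n5 = 95.123/(0.333×0.559) = 511.01 kg/h.
Recycle n14 = 0.441×511.01 = 225.36 kg/h.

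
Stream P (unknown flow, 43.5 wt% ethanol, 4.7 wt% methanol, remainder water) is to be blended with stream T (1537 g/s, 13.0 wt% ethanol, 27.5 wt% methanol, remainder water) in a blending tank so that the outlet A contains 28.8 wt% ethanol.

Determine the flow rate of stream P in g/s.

1652 g/s

Let P be the unknown flow. Total out = 1537 + P.
ethanol balance: 199.81 + 0.435·P = 0.288·(1537 + P)
(0.435 − 0.288)·P = 0.288×1537 − 199.81 = 242.85
P = 242.85 / 0.147 = 1652 g/s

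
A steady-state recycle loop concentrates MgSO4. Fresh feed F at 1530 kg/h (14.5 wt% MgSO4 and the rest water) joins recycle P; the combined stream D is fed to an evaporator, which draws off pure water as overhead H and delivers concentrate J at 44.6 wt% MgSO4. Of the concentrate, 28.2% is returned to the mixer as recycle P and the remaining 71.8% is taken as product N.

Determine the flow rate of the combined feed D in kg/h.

Overall MgSO4 balance (none leaves overhead): MgSO4 in fresh feed = MgSO4 in product, i.e. 1530×0.145 = (1−0.282)·J·0.446.
J = 221.85/(0.446×0.718) = 692.79 kg/h.
Recycle P = 0.282×692.79 = 195.37 kg/h.
Combined feed D = 1530 + 195.37 = 1725.4 kg/h.

1725 kg/h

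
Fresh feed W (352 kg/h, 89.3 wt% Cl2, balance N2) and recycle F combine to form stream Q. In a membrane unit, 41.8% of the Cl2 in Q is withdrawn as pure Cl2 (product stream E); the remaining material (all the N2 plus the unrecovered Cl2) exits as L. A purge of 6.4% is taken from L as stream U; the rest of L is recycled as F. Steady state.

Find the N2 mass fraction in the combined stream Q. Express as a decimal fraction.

0.460

N2 enters only via W and leaves only via the purge: 352×0.107 = 0.064×(N2 in L), and the membrane unit passes all N2, so N2 in Q = N2 in L = 588.5 kg/h.
Cl2 in Q: m_A = 352×0.893 + (1−0.064)·(1−0.418)·m_A, so m_A = 314.34/0.4552 = 690.47 kg/h.
Q = 690.47 + 588.5 = 1279 kg/h.
N2 fraction in Q = 588.5/1279 = 0.460.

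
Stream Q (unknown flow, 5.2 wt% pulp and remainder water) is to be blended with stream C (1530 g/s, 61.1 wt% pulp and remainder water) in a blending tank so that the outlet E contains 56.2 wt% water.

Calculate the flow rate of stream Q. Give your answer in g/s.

685.7 g/s

Let Q be the unknown flow. Total out = 1530 + Q.
water balance: 595.17 + 0.948·Q = 0.562·(1530 + Q)
(0.948 − 0.562)·Q = 0.562×1530 − 595.17 = 264.69
Q = 264.69 / 0.386 = 685.73 g/s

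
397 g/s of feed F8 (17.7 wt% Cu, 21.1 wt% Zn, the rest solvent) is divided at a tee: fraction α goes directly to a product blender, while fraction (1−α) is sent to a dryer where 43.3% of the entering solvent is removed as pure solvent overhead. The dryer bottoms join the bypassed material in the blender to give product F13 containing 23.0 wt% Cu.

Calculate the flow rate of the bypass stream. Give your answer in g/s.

51.78 g/s

All 397×0.177 = 70.269 g/s of Cu reaches F13, so F13 = 70.269/0.230 = 305.52 g/s and vapour = 91.483 g/s.
The evaporator receives (1−α)·397 of feed at 0.612 solvent and removes 0.433 of that solvent:
0.433×0.612×(1−α)×397 = 91.483
(1−α) = 91.483/105.2 = 0.8696;  α = 0.1304.
Bypass flow = 0.1304×397 = 51.777 g/s.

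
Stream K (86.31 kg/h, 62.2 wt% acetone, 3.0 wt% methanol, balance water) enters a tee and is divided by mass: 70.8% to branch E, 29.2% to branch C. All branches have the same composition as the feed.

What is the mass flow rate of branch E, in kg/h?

61.11 kg/h

Branch E flow = 0.708×86.31 = 61.107 kg/h.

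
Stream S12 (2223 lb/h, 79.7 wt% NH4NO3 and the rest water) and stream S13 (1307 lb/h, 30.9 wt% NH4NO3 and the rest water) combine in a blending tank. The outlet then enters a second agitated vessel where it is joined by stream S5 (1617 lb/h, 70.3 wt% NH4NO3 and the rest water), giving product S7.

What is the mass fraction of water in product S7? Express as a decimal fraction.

Overall, product flow = 5147 lb/h.
water in = 2223×0.203 + 1307×0.691 + 1617×0.297 = 1834.7 lb/h.
water fraction in S7 = 0.356.

0.356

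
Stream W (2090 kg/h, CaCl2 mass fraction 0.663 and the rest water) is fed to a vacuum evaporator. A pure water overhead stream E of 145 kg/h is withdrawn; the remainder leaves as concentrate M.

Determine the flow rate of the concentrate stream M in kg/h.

1945 kg/h

Concentrate = 2090 − 145 = 1945 kg/h.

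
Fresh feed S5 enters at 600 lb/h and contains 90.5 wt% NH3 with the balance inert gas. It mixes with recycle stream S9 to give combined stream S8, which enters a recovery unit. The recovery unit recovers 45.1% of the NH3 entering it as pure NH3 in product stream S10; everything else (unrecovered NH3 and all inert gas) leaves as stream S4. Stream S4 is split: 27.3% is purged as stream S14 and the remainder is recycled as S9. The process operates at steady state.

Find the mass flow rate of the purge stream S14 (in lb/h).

inert gas enters only via S5 and leaves only via the purge: 600×0.095 = 0.273×(inert gas in S4), and the recovery unit passes all inert gas, so inert gas in S8 = inert gas in S4 = 208.79 lb/h.
NH3 in S8: m_A = 600×0.905 + (1−0.273)·(1−0.451)·m_A, so m_A = 543/0.6009 = 903.68 lb/h.
S4 = (1−0.451)×903.68 + 208.79 = 704.91 lb/h.
Purge S14 = 0.273×704.91 = 192.44 lb/h.

192.4 lb/h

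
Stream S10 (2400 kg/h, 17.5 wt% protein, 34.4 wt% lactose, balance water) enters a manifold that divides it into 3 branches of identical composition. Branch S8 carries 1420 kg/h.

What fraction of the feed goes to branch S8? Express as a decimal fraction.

Fraction to S8 = 1420/2400 = 0.5917.

0.592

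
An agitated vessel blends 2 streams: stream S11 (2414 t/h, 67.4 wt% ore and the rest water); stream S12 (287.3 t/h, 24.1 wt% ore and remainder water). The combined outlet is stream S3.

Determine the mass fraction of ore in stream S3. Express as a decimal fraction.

0.6279

Total flow out = 2414 + 287.3 = 2701.3 t/h.
ore in = 2414×0.674 + 287.3×0.241 = 1696.3 t/h.
ore mass fraction in S3 = 1696.3/2701.3 = 0.6279.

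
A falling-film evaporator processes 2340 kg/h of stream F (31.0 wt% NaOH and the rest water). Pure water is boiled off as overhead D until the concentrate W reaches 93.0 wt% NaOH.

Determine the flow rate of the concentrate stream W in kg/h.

NaOH is conserved: 2340×0.310 = 725.4 kg/h all reports to the concentrate.
Concentrate = 725.4/(target fraction) = 780 kg/h.

780 kg/h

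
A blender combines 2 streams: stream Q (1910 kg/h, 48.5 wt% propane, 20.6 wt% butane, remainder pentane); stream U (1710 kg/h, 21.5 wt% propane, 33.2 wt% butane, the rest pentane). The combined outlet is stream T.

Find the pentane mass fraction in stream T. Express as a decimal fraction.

Total flow out = 1910 + 1710 = 3620 kg/h.
pentane in = 1910×0.309 + 1710×0.453 = 1364.8 kg/h.
pentane mass fraction in T = 1364.8/3620 = 0.377.

0.377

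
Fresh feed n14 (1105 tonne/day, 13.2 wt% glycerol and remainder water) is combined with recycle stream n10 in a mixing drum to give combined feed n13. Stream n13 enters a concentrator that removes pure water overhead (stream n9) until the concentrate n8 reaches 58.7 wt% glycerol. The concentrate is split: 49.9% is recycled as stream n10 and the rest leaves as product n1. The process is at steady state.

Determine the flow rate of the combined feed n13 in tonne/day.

Overall glycerol balance (none leaves overhead): glycerol in fresh feed = glycerol in product, i.e. 1105×0.132 = (1−0.499)·n8·0.587.
n8 = 145.86/(0.587×0.501) = 495.98 tonne/day.
Recycle n10 = 0.499×495.98 = 247.49 tonne/day.
Combined feed n13 = 1105 + 247.49 = 1352.5 tonne/day.

1352 tonne/day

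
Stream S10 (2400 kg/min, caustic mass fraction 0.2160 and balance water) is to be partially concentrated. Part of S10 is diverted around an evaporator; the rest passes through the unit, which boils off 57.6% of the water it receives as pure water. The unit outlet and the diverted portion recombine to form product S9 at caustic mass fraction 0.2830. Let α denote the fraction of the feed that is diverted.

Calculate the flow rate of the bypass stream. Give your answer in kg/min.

1142 kg/min

All 2400×0.216 = 518.4 kg/min of caustic reaches S9, so S9 = 518.4/0.283 = 1831.8 kg/min and vapour = 568.2 kg/min.
The evaporator receives (1−α)·2400 of feed at 0.784 water and removes 0.576 of that water:
0.576×0.784×(1−α)×2400 = 568.2
(1−α) = 568.2/1083.8 = 0.5243;  α = 0.4757.
Bypass flow = 0.4757×2400 = 1141.8 kg/min.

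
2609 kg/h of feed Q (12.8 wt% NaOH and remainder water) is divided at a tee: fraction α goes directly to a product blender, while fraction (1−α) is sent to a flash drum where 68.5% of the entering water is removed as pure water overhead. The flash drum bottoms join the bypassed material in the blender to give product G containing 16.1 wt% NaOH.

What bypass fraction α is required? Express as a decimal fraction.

All 2609×0.128 = 333.95 kg/h of NaOH reaches G, so G = 333.95/0.161 = 2074.2 kg/h and vapour = 534.76 kg/h.
The evaporator receives (1−α)·2609 of feed at 0.872 water and removes 0.685 of that water:
0.685×0.872×(1−α)×2609 = 534.76
(1−α) = 534.76/1558.4 = 0.3431;  α = 0.6569.

0.657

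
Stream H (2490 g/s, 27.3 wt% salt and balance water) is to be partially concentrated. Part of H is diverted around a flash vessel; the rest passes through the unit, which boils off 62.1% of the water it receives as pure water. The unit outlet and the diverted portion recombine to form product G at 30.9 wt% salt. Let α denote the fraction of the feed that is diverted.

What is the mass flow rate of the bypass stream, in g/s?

1847 g/s

All 2490×0.273 = 679.77 g/s of salt reaches G, so G = 679.77/0.309 = 2199.9 g/s and vapour = 290.1 g/s.
The evaporator receives (1−α)·2490 of feed at 0.727 water and removes 0.621 of that water:
0.621×0.727×(1−α)×2490 = 290.1
(1−α) = 290.1/1124.2 = 0.2581;  α = 0.7419.
Bypass flow = 0.7419×2490 = 1847.4 g/s.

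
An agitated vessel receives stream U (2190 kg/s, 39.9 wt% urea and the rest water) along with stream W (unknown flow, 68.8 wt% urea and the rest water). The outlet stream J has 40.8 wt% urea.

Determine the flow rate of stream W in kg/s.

70.39 kg/s

Let W be the unknown flow. Total out = 2190 + W.
urea balance: 873.81 + 0.688·W = 0.408·(2190 + W)
(0.688 − 0.408)·W = 0.408×2190 − 873.81 = 19.71
W = 19.71 / 0.280 = 70.393 kg/s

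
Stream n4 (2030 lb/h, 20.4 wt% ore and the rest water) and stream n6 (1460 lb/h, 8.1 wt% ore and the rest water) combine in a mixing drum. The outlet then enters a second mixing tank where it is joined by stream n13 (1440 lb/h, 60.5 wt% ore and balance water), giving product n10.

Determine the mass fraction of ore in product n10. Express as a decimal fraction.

0.285

Overall, product flow = 4930 lb/h.
ore in = 2030×0.204 + 1460×0.081 + 1440×0.605 = 1403.6 lb/h.
ore fraction in n10 = 0.285.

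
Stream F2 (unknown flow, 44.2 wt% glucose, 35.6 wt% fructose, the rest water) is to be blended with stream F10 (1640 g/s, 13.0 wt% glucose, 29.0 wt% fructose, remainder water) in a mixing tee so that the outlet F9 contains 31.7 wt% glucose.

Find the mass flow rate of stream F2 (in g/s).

2453 g/s

Let F2 be the unknown flow. Total out = 1640 + F2.
glucose balance: 213.2 + 0.442·F2 = 0.317·(1640 + F2)
(0.442 − 0.317)·F2 = 0.317×1640 − 213.2 = 306.68
F2 = 306.68 / 0.125 = 2453.4 g/s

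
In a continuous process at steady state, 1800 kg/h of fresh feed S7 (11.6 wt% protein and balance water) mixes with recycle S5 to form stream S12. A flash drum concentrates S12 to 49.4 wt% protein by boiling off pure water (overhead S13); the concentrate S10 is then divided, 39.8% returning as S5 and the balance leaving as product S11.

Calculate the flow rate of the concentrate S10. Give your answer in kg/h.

Overall protein balance (none leaves overhead): protein in fresh feed = protein in product, i.e. 1800×0.116 = (1−0.398)·S10·0.494.
S10 = 208.8/(0.494×0.602) = 702.11 kg/h.

702.1 kg/h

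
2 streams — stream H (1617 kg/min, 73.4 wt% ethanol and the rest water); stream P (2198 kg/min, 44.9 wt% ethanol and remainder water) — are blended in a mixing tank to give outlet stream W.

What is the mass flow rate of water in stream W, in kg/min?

water out = water in = 1617×0.266 + 2198×0.551 = 1641.2 kg/min.

1641 kg/min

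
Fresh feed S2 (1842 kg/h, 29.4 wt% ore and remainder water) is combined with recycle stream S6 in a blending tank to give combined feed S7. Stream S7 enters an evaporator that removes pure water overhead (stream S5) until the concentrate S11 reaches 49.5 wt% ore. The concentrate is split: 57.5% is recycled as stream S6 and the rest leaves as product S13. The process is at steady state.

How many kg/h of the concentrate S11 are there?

Overall ore balance (none leaves overhead): ore in fresh feed = ore in product, i.e. 1842×0.294 = (1−0.575)·S11·0.495.
S11 = 541.55/(0.495×0.425) = 2574.2 kg/h.

2574 kg/h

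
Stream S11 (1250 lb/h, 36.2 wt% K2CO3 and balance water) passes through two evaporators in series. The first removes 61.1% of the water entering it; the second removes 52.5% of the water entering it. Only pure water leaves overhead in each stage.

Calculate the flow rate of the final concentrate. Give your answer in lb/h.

water in feed = 1250×0.638 = 797.5 lb/h.
After stage 1: water left = (1−0.611)×797.5 = 310.23; stream total = 762.73 lb/h.
After stage 2: water left = (1−0.525)×310.23 = 147.36; final concentrate = 599.86 lb/h.

599.9 lb/h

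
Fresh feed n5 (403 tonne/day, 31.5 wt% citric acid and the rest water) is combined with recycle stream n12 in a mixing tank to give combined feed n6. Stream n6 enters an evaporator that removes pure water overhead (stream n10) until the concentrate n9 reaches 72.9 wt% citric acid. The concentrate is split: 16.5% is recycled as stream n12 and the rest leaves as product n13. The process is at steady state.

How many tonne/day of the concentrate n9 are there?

Overall citric acid balance (none leaves overhead): citric acid in fresh feed = citric acid in product, i.e. 403×0.315 = (1−0.165)·n9·0.729.
n9 = 126.95/(0.729×0.835) = 208.55 tonne/day.

208.5 tonne/day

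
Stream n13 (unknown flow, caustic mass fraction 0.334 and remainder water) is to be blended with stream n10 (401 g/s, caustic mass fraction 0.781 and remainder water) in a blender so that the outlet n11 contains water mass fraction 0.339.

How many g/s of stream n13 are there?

147.2 g/s

Let n13 be the unknown flow. Total out = 401 + n13.
water balance: 87.819 + 0.666·n13 = 0.339·(401 + n13)
(0.666 − 0.339)·n13 = 0.339×401 − 87.819 = 48.12
n13 = 48.12 / 0.327 = 147.16 g/s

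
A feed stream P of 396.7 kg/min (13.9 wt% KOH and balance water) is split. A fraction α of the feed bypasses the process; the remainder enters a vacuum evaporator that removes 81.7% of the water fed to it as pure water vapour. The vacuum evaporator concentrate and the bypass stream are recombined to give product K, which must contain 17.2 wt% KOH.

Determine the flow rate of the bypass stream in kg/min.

All 396.7×0.139 = 55.141 kg/min of KOH reaches K, so K = 55.141/0.172 = 320.59 kg/min and vapour = 76.111 kg/min.
The evaporator receives (1−α)·396.7 of feed at 0.861 water and removes 0.817 of that water:
0.817×0.861×(1−α)×396.7 = 76.111
(1−α) = 76.111/279.05 = 0.2727;  α = 0.7273.
Bypass flow = 0.7273×396.7 = 288.5 kg/min.

288.5 kg/min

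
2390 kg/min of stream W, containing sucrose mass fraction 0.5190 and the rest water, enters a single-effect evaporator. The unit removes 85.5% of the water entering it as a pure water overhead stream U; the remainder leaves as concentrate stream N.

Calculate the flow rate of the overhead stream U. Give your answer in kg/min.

water entering = 2390×0.481 = 1149.6 kg/min; overhead removed = 0.855×1149.6 = 982.9 kg/min.

982.9 kg/min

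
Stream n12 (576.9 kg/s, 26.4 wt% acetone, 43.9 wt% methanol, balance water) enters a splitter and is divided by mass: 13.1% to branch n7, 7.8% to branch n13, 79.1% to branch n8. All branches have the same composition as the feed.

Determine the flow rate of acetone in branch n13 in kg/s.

Branch n13 total = 0.078×576.9 = 44.998 kg/s.
acetone in n13 = 0.264×44.998 = 11.88 kg/s.

11.88 kg/s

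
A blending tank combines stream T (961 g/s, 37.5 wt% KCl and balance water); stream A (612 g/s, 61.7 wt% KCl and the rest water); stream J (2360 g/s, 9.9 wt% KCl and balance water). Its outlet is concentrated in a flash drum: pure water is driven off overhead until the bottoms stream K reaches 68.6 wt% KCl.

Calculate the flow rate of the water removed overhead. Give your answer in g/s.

2517 g/s

KCl entering = 961×0.375 + 612×0.617 + 2360×0.099 = 971.62 g/s.
All KCl reports to K, so K = 971.62/0.686 = 1416.4 g/s.
Total feed = 3933 g/s; overhead = 3933 − 1416.4 = 2516.6 g/s.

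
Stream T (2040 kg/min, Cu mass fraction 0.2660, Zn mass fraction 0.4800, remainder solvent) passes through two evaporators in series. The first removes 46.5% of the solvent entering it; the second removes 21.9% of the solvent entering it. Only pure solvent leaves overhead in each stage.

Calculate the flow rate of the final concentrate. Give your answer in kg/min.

1738 kg/min

solvent in feed = 2040×0.254 = 518.16 kg/min.
After stage 1: solvent left = (1−0.465)×518.16 = 277.22; stream total = 1799.1 kg/min.
After stage 2: solvent left = (1−0.219)×277.22 = 216.51; final concentrate = 1738.3 kg/min.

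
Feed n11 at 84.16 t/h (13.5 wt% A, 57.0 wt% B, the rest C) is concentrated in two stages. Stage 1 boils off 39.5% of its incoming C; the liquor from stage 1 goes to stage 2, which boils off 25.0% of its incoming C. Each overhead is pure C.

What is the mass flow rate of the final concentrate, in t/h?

70.6 t/h

C in feed = 84.16×0.295 = 24.827 t/h.
After stage 1: C left = (1−0.395)×24.827 = 15.02; stream total = 74.353 t/h.
After stage 2: C left = (1−0.250)×15.02 = 11.265; final concentrate = 70.598 t/h.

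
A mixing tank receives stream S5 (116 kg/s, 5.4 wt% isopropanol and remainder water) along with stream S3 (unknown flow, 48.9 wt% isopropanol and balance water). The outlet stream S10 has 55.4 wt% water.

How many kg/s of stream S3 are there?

Let S3 be the unknown flow. Total out = 116 + S3.
water balance: 109.74 + 0.511·S3 = 0.554·(116 + S3)
(0.511 − 0.554)·S3 = 0.554×116 − 109.74 = -45.472
S3 = -45.472 / -0.043 = 1057.5 kg/s

1057 kg/s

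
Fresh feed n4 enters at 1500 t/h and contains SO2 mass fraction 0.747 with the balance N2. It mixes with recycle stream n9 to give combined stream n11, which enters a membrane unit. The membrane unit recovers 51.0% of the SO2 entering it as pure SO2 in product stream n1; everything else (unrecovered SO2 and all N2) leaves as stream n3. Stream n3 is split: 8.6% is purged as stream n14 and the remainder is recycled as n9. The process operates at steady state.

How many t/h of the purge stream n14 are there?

465 t/h

N2 enters only via n4 and leaves only via the purge: 1500×0.253 = 0.086×(N2 in n3), and the membrane unit passes all N2, so N2 in n11 = N2 in n3 = 4412.8 t/h.
SO2 in n11: m_A = 1500×0.747 + (1−0.086)·(1−0.510)·m_A, so m_A = 1120.5/0.5521 = 2029.4 t/h.
n3 = (1−0.510)×2029.4 + 4412.8 = 5407.2 t/h.
Purge n14 = 0.086×5407.2 = 465.02 t/h.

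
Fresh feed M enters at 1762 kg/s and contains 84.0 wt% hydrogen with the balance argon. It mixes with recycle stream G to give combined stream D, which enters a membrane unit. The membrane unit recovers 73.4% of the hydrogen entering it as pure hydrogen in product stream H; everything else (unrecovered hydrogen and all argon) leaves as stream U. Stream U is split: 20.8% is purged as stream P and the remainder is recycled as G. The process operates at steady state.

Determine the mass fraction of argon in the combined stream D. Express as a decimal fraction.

0.420

argon enters only via M and leaves only via the purge: 1762×0.160 = 0.208×(argon in U), and the membrane unit passes all argon, so argon in D = argon in U = 1355.4 kg/s.
hydrogen in D: m_A = 1762×0.840 + (1−0.208)·(1−0.734)·m_A, so m_A = 1480.1/0.7893 = 1875.1 kg/s.
D = 1875.1 + 1355.4 = 3230.5 kg/s.
argon fraction in D = 1355.4/3230.5 = 0.420.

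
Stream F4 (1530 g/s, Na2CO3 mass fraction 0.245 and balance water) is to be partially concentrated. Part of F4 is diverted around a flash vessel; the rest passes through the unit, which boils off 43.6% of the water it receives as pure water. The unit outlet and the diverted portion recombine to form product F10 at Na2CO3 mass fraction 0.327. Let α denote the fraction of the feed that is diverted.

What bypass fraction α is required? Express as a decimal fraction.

All 1530×0.245 = 374.85 g/s of Na2CO3 reaches F10, so F10 = 374.85/0.327 = 1146.3 g/s and vapour = 383.67 g/s.
The evaporator receives (1−α)·1530 of feed at 0.755 water and removes 0.436 of that water:
0.436×0.755×(1−α)×1530 = 383.67
(1−α) = 383.67/503.65 = 0.7618;  α = 0.2382.

0.238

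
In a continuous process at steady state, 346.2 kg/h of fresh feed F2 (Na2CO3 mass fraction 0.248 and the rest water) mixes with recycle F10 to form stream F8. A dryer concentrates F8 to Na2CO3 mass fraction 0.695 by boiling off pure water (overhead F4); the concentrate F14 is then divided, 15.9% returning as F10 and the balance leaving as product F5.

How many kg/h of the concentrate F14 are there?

Overall Na2CO3 balance (none leaves overhead): Na2CO3 in fresh feed = Na2CO3 in product, i.e. 346.2×0.248 = (1−0.159)·F14·0.695.
F14 = 85.858/(0.695×0.841) = 146.89 kg/h.

146.9 kg/h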